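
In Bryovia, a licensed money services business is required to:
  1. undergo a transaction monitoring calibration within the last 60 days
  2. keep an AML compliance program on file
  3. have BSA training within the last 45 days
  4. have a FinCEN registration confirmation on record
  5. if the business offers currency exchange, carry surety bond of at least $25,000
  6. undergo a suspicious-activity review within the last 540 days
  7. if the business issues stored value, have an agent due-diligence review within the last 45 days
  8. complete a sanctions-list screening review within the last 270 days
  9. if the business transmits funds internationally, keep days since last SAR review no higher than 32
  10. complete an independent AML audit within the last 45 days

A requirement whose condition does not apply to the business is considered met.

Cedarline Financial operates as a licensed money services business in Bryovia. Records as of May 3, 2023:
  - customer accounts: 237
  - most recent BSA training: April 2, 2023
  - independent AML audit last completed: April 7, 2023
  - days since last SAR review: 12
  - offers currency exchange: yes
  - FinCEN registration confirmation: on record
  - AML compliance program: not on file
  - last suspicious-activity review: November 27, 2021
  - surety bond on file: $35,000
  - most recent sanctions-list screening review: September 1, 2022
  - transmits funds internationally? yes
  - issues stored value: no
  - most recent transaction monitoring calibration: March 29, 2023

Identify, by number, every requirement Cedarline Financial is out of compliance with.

2

1. transaction monitoring calibration 35 days ago vs limit 60 → met
2. AML compliance program absent → not met
3. BSA training 31 days ago vs limit 45 → met
4. FinCEN registration confirmation present → met
5. condition 'offers currency exchange' holds; surety bond $35,000 ≥ $25,000 → met
6. suspicious-activity review 522 days ago vs limit 540 → met
7. condition 'issues stored value' does not hold → requirement n/a → met
8. sanctions-list screening review 244 days ago vs limit 270 → met
9. condition 'transmits funds internationally' holds; days since last SAR review 12 ≤ 32 → met
10. independent AML audit 26 days ago vs limit 45 → met
Not met: 2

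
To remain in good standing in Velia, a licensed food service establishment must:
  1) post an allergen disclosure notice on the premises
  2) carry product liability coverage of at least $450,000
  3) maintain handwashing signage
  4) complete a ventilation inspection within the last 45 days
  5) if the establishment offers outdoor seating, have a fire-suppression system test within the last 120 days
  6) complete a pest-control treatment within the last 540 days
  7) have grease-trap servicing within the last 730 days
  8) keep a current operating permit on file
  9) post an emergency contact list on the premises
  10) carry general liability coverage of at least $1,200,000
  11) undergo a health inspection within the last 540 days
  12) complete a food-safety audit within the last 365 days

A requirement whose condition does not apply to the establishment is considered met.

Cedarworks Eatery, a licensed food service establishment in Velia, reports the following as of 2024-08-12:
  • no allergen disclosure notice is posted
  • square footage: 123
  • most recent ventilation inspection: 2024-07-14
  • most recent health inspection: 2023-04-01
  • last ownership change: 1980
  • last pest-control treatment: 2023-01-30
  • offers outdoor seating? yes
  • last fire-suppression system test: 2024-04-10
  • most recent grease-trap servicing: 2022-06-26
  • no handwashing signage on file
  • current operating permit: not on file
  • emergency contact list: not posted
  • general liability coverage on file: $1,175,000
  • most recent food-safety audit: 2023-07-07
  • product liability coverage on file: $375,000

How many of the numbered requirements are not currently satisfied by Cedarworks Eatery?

10

1. allergen disclosure notice absent → not met
2. product liability coverage $375,000 < $450,000 → not met
3. handwashing signage absent → not met
4. ventilation inspection 29 days ago vs limit 45 → met
5. condition 'offers outdoor seating' holds; fire-suppression system test 124 days ago vs limit 120 → not met
6. pest-control treatment 560 days ago vs limit 540 → not met
7. grease-trap servicing 778 days ago vs limit 730 → not met
8. current operating permit absent → not met
9. emergency contact list absent → not met
10. general liability coverage $1,175,000 < $1,200,000 → not met
11. health inspection 499 days ago vs limit 540 → met
12. food-safety audit 402 days ago vs limit 365 → not met
Not met: 10 of 12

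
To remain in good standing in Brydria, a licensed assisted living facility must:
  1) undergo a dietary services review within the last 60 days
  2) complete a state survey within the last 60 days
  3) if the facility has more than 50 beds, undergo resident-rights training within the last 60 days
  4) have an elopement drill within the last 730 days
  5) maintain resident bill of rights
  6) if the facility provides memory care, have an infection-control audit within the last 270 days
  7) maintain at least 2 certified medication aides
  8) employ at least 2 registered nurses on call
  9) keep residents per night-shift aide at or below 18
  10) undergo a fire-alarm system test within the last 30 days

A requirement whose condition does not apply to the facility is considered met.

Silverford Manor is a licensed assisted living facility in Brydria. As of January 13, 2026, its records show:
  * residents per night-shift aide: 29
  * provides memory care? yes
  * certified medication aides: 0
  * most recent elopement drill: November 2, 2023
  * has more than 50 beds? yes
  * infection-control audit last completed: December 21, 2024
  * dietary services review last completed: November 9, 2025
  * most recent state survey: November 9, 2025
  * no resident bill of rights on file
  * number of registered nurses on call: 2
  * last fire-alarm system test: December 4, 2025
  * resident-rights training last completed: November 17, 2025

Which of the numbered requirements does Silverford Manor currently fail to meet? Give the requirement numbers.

1. dietary services review 65 days ago vs limit 60 → not met
2. state survey 65 days ago vs limit 60 → not met
3. condition 'has more than 50 beds' holds; resident-rights training 57 days ago vs limit 60 → met
4. elopement drill 803 days ago vs limit 730 → not met
5. resident bill of rights absent → not met
6. condition 'provides memory care' holds; infection-control audit 388 days ago vs limit 270 → not met
7. certified medication aides 0 < 2 → not met
8. registered nurses on call 2 ≥ 2 → met
9. residents per night-shift aide 29 > 18 → not met
10. fire-alarm system test 40 days ago vs limit 30 → not met
Not met: 1, 2, 4, 5, 6, 7, 9, 10

1, 2, 4, 5, 6, 7, 9, 10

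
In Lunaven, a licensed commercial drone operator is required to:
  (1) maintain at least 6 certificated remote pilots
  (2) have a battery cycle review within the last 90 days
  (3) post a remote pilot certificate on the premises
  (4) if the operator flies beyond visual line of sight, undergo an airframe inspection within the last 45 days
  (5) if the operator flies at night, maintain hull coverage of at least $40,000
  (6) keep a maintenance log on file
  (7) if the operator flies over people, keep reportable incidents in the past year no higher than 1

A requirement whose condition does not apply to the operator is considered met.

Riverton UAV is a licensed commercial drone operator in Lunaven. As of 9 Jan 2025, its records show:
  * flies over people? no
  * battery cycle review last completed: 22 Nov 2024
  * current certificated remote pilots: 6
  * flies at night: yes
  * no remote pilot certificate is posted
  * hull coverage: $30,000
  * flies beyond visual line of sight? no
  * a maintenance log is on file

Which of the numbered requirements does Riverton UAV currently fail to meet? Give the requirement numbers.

3, 5

1. certificated remote pilots 6 ≥ 6 → met
2. battery cycle review 48 days ago vs limit 90 → met
3. remote pilot certificate absent → not met
4. condition 'flies beyond visual line of sight' does not hold → requirement n/a → met
5. condition 'flies at night' holds; hull coverage $30,000 < $40,000 → not met
6. maintenance log present → met
7. condition 'flies over people' does not hold → requirement n/a → met
Not met: 3, 5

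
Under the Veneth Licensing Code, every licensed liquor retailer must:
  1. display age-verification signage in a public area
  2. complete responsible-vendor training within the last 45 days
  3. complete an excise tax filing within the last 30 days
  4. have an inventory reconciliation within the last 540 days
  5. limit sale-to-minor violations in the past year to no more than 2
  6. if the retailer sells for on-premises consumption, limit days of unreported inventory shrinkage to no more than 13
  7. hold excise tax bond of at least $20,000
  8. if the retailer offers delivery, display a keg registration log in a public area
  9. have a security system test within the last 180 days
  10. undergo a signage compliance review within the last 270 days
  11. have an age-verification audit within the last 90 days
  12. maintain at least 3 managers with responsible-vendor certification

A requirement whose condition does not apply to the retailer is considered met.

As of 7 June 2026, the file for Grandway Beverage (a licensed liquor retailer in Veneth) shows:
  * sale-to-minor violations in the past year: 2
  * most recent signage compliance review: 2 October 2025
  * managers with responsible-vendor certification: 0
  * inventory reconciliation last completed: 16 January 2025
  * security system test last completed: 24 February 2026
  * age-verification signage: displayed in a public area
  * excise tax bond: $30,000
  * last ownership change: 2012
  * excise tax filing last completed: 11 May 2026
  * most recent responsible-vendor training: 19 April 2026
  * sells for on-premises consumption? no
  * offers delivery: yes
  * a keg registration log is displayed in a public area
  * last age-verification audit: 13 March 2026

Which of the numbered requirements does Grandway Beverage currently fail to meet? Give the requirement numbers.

1. age-verification signage present → met
2. responsible-vendor training 49 days ago vs limit 45 → not met
3. excise tax filing 27 days ago vs limit 30 → met
4. inventory reconciliation 507 days ago vs limit 540 → met
5. sale-to-minor violations in the past year 2 ≤ 2 → met
6. condition 'sells for on-premises consumption' does not hold → requirement n/a → met
7. excise tax bond $30,000 ≥ $20,000 → met
8. condition 'offers delivery' holds; keg registration log present → met
9. security system test 103 days ago vs limit 180 → met
10. signage compliance review 248 days ago vs limit 270 → met
11. age-verification audit 86 days ago vs limit 90 → met
12. managers with responsible-vendor certification 0 < 3 → not met
Not met: 2, 12

2, 12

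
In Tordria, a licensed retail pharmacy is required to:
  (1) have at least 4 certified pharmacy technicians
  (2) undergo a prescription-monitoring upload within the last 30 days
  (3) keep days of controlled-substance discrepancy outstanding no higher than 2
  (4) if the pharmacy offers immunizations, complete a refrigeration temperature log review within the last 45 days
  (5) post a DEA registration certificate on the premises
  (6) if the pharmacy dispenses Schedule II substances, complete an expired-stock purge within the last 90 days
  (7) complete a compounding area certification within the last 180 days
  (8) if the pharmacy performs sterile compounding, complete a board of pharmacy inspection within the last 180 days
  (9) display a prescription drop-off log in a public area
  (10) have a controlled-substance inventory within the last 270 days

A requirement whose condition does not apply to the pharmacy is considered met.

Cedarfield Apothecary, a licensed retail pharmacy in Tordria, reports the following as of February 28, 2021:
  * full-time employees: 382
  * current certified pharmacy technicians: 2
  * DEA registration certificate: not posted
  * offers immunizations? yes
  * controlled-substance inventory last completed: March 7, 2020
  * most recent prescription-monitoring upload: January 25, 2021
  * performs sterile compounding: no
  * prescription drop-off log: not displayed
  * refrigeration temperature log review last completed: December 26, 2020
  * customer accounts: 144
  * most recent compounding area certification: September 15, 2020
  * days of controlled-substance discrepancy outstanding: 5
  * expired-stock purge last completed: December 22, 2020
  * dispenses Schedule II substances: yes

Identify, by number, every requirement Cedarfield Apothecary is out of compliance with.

1. certified pharmacy technicians 2 < 4 → not met
2. prescription-monitoring upload 34 days ago vs limit 30 → not met
3. days of controlled-substance discrepancy outstanding 5 > 2 → not met
4. condition 'offers immunizations' holds; refrigeration temperature log review 64 days ago vs limit 45 → not met
5. DEA registration certificate absent → not met
6. condition 'dispenses Schedule II substances' holds; expired-stock purge 68 days ago vs limit 90 → met
7. compounding area certification 166 days ago vs limit 180 → met
8. condition 'performs sterile compounding' does not hold → requirement n/a → met
9. prescription drop-off log absent → not met
10. controlled-substance inventory 358 days ago vs limit 270 → not met
Not met: 1, 2, 3, 4, 5, 9, 10

1, 2, 3, 4, 5, 9, 10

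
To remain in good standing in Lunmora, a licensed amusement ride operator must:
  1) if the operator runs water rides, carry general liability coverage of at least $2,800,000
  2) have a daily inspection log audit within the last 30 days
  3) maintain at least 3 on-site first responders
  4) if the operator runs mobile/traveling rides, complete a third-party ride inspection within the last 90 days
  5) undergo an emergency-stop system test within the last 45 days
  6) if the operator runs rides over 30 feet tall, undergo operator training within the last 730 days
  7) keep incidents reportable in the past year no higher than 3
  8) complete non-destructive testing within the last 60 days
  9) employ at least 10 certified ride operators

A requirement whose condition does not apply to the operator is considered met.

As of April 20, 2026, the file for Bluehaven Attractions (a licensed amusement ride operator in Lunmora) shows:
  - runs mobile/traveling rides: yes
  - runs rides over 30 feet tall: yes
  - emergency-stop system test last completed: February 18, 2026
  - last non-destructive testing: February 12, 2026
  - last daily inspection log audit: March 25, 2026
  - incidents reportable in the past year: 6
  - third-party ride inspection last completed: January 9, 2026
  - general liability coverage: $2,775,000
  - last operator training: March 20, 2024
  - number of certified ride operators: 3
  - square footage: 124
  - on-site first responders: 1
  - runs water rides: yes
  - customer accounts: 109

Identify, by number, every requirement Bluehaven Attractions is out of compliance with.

1. condition 'runs water rides' holds; general liability coverage $2,775,000 < $2,800,000 → not met
2. daily inspection log audit 26 days ago vs limit 30 → met
3. on-site first responders 1 < 3 → not met
4. condition 'runs mobile/traveling rides' holds; third-party ride inspection 101 days ago vs limit 90 → not met
5. emergency-stop system test 61 days ago vs limit 45 → not met
6. condition 'runs rides over 30 feet tall' holds; operator training 761 days ago vs limit 730 → not met
7. incidents reportable in the past year 6 > 3 → not met
8. non-destructive testing 67 days ago vs limit 60 → not met
9. certified ride operators 3 < 10 → not met
Not met: 1, 3, 4, 5, 6, 7, 8, 9

1, 3, 4, 5, 6, 7, 8, 9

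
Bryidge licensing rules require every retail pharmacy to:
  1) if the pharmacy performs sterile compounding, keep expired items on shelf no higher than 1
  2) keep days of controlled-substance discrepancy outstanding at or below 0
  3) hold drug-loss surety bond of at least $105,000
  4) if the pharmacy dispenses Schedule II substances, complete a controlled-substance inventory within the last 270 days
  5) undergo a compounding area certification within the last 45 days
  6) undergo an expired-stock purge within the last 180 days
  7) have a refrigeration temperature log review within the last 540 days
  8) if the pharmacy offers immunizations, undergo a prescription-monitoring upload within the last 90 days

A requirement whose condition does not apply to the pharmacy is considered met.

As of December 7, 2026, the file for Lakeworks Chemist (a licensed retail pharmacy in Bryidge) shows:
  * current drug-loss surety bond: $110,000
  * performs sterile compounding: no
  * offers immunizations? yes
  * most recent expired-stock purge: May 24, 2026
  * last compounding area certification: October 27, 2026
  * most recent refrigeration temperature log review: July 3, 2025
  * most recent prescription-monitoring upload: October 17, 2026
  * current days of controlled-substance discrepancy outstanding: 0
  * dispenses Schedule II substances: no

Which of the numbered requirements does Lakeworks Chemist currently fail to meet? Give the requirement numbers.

6

1. condition 'performs sterile compounding' does not hold → requirement n/a → met
2. days of controlled-substance discrepancy outstanding 0 ≤ 0 → met
3. drug-loss surety bond $110,000 ≥ $105,000 → met
4. condition 'dispenses Schedule II substances' does not hold → requirement n/a → met
5. compounding area certification 41 days ago vs limit 45 → met
6. expired-stock purge 197 days ago vs limit 180 → not met
7. refrigeration temperature log review 522 days ago vs limit 540 → met
8. condition 'offers immunizations' holds; prescription-monitoring upload 51 days ago vs limit 90 → met
Not met: 6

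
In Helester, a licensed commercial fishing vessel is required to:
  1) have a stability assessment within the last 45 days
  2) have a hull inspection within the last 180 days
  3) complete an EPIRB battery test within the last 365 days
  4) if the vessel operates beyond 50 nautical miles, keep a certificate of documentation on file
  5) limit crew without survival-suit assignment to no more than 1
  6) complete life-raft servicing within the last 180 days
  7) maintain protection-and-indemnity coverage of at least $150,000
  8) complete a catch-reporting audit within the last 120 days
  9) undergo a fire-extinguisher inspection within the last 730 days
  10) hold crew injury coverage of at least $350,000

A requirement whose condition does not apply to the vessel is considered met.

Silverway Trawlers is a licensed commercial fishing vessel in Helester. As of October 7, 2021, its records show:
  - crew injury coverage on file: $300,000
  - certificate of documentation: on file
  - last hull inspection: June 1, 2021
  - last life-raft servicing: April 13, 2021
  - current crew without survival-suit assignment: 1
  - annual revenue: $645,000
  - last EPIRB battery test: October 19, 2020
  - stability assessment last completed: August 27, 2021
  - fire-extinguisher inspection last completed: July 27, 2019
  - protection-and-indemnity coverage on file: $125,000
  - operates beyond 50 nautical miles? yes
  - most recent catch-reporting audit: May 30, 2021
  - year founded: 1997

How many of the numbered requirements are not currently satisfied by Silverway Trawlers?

4

1. stability assessment 41 days ago vs limit 45 → met
2. hull inspection 128 days ago vs limit 180 → met
3. EPIRB battery test 353 days ago vs limit 365 → met
4. condition 'operates beyond 50 nautical miles' holds; certificate of documentation present → met
5. crew without survival-suit assignment 1 ≤ 1 → met
6. life-raft servicing 177 days ago vs limit 180 → met
7. protection-and-indemnity coverage $125,000 < $150,000 → not met
8. catch-reporting audit 130 days ago vs limit 120 → not met
9. fire-extinguisher inspection 803 days ago vs limit 730 → not met
10. crew injury coverage $300,000 < $350,000 → not met
Not met: 4 of 10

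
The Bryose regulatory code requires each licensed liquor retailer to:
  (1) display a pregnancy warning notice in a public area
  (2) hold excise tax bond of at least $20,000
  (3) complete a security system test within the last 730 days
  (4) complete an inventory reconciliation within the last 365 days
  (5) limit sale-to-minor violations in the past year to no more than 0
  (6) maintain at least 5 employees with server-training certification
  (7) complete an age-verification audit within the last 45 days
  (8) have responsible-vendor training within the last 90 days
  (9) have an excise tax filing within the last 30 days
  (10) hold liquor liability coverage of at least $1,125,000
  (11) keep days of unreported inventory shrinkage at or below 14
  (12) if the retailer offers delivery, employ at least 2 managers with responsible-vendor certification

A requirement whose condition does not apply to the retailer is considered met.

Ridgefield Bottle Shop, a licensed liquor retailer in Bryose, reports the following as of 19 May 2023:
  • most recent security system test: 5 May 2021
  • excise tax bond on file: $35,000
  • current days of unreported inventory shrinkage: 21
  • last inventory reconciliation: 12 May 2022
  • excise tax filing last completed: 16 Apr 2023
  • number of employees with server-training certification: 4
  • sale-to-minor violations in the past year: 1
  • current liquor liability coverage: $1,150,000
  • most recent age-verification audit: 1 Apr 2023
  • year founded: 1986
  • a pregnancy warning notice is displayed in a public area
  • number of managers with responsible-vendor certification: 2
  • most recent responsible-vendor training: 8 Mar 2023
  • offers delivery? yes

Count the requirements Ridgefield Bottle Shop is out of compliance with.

7

1. pregnancy warning notice present → met
2. excise tax bond $35,000 ≥ $20,000 → met
3. security system test 744 days ago vs limit 730 → not met
4. inventory reconciliation 372 days ago vs limit 365 → not met
5. sale-to-minor violations in the past year 1 > 0 → not met
6. employees with server-training certification 4 < 5 → not met
7. age-verification audit 48 days ago vs limit 45 → not met
8. responsible-vendor training 72 days ago vs limit 90 → met
9. excise tax filing 33 days ago vs limit 30 → not met
10. liquor liability coverage $1,150,000 ≥ $1,125,000 → met
11. days of unreported inventory shrinkage 21 > 14 → not met
12. condition 'offers delivery' holds; managers with responsible-vendor certification 2 ≥ 2 → met
Not met: 7 of 12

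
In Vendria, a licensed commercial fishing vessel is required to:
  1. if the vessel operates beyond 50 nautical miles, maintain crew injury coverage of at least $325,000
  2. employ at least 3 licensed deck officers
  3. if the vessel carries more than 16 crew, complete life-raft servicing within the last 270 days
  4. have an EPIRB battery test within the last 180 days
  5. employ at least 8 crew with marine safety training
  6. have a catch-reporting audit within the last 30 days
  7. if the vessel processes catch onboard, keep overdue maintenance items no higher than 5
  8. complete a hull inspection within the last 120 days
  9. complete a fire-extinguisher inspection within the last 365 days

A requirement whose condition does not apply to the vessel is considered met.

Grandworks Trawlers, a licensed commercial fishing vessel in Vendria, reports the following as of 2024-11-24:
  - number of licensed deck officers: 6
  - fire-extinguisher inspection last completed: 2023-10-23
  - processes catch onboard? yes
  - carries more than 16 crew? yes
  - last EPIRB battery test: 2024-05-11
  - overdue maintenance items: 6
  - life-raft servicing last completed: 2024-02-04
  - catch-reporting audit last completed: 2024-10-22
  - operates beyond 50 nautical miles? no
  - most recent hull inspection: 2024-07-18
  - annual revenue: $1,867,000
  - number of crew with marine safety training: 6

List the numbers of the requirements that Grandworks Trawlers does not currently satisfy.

3, 4, 5, 6, 7, 8, 9

1. condition 'operates beyond 50 nautical miles' does not hold → requirement n/a → met
2. licensed deck officers 6 ≥ 3 → met
3. condition 'carries more than 16 crew' holds; life-raft servicing 294 days ago vs limit 270 → not met
4. EPIRB battery test 197 days ago vs limit 180 → not met
5. crew with marine safety training 6 < 8 → not met
6. catch-reporting audit 33 days ago vs limit 30 → not met
7. condition 'processes catch onboard' holds; overdue maintenance items 6 > 5 → not met
8. hull inspection 129 days ago vs limit 120 → not met
9. fire-extinguisher inspection 398 days ago vs limit 365 → not met
Not met: 3, 4, 5, 6, 7, 8, 9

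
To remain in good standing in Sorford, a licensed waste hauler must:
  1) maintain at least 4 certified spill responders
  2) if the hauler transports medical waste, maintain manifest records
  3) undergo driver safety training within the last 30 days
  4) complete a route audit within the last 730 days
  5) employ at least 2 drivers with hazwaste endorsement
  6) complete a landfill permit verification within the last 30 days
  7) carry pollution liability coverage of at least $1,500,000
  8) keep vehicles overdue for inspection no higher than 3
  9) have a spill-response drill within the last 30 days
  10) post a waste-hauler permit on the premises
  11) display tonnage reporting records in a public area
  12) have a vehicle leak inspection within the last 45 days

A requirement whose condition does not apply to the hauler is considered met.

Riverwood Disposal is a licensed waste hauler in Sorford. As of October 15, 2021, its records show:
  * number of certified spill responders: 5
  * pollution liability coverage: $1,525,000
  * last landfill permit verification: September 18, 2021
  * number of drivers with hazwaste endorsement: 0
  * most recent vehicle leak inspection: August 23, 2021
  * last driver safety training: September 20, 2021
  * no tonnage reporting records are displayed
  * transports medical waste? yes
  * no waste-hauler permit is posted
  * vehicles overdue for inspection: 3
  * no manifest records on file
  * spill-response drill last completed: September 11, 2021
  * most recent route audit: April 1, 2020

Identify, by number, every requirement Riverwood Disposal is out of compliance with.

2, 5, 9, 10, 11, 12

1. certified spill responders 5 ≥ 4 → met
2. condition 'transports medical waste' holds; manifest records absent → not met
3. driver safety training 25 days ago vs limit 30 → met
4. route audit 562 days ago vs limit 730 → met
5. drivers with hazwaste endorsement 0 < 2 → not met
6. landfill permit verification 27 days ago vs limit 30 → met
7. pollution liability coverage $1,525,000 ≥ $1,500,000 → met
8. vehicles overdue for inspection 3 ≤ 3 → met
9. spill-response drill 34 days ago vs limit 30 → not met
10. waste-hauler permit absent → not met
11. tonnage reporting records absent → not met
12. vehicle leak inspection 53 days ago vs limit 45 → not met
Not met: 2, 5, 9, 10, 11, 12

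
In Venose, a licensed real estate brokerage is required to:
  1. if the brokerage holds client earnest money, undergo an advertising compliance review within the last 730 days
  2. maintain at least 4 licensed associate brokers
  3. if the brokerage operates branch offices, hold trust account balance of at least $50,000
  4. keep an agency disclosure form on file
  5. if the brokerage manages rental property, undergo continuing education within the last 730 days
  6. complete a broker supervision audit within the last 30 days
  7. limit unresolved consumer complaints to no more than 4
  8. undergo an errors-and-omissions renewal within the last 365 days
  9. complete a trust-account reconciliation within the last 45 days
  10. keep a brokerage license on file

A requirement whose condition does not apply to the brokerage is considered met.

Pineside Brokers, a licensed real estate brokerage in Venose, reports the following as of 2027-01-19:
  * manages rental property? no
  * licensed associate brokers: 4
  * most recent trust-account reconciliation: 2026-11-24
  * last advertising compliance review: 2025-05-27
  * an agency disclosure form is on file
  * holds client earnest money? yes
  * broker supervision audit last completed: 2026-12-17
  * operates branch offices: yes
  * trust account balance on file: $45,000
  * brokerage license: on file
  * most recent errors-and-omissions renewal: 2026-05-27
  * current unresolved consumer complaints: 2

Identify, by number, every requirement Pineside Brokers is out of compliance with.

1. condition 'holds client earnest money' holds; advertising compliance review 602 days ago vs limit 730 → met
2. licensed associate brokers 4 ≥ 4 → met
3. condition 'operates branch offices' holds; trust account balance $45,000 < $50,000 → not met
4. agency disclosure form present → met
5. condition 'manages rental property' does not hold → requirement n/a → met
6. broker supervision audit 33 days ago vs limit 30 → not met
7. unresolved consumer complaints 2 ≤ 4 → met
8. errors-and-omissions renewal 237 days ago vs limit 365 → met
9. trust-account reconciliation 56 days ago vs limit 45 → not met
10. brokerage license present → met
Not met: 3, 6, 9

3, 6, 9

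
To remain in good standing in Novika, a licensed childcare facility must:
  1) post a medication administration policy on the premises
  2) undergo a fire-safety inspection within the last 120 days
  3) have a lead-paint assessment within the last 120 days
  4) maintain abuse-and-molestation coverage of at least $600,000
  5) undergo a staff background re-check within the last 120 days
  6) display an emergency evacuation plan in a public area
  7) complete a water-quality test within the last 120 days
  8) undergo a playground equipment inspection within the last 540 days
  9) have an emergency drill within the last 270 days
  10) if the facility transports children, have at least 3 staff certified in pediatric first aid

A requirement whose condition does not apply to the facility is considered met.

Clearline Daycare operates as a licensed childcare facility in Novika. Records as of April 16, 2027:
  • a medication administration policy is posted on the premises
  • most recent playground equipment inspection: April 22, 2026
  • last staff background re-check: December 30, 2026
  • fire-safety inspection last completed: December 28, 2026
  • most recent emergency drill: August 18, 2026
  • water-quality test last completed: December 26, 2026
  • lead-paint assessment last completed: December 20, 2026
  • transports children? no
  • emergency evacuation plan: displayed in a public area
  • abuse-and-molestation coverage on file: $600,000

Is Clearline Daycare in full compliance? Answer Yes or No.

Yes

1. medication administration policy present → met
2. fire-safety inspection 109 days ago vs limit 120 → met
3. lead-paint assessment 117 days ago vs limit 120 → met
4. abuse-and-molestation coverage $600,000 ≥ $600,000 → met
5. staff background re-check 107 days ago vs limit 120 → met
6. emergency evacuation plan present → met
7. water-quality test 111 days ago vs limit 120 → met
8. playground equipment inspection 359 days ago vs limit 540 → met
9. emergency drill 241 days ago vs limit 270 → met
10. condition 'transports children' does not hold → requirement n/a → met
All met.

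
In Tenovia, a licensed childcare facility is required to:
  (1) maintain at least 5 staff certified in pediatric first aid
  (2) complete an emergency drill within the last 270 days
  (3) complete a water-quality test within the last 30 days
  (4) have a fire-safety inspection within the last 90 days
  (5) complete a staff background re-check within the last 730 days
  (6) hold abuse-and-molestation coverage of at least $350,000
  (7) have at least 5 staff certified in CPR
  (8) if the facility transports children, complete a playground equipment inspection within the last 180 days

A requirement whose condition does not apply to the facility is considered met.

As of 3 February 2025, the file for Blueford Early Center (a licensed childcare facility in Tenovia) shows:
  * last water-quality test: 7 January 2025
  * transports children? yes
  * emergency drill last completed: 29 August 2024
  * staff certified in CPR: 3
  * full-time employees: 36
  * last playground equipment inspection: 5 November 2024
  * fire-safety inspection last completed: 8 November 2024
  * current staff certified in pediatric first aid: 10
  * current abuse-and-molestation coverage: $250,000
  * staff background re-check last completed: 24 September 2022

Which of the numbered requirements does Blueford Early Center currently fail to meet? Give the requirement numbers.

5, 6, 7

1. staff certified in pediatric first aid 10 ≥ 5 → met
2. emergency drill 158 days ago vs limit 270 → met
3. water-quality test 27 days ago vs limit 30 → met
4. fire-safety inspection 87 days ago vs limit 90 → met
5. staff background re-check 863 days ago vs limit 730 → not met
6. abuse-and-molestation coverage $250,000 < $350,000 → not met
7. staff certified in CPR 3 < 5 → not met
8. condition 'transports children' holds; playground equipment inspection 90 days ago vs limit 180 → met
Not met: 5, 6, 7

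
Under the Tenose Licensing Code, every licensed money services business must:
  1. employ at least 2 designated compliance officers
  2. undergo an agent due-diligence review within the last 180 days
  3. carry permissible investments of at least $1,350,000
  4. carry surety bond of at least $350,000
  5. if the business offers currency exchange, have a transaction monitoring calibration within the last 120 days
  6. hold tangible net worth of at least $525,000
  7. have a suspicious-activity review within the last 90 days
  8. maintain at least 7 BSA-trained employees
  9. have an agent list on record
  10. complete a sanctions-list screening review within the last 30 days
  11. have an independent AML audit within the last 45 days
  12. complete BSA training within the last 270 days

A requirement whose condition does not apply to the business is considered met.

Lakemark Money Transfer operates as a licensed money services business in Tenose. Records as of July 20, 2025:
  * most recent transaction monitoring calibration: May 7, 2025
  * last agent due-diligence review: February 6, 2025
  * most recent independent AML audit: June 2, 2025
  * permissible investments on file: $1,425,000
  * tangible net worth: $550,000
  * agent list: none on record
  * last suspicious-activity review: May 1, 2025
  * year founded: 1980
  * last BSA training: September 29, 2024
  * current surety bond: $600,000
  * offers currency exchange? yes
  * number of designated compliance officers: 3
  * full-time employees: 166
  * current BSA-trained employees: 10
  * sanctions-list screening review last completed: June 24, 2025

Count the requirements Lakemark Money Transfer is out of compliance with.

3

1. designated compliance officers 3 ≥ 2 → met
2. agent due-diligence review 164 days ago vs limit 180 → met
3. permissible investments $1,425,000 ≥ $1,350,000 → met
4. surety bond $600,000 ≥ $350,000 → met
5. condition 'offers currency exchange' holds; transaction monitoring calibration 74 days ago vs limit 120 → met
6. tangible net worth $550,000 ≥ $525,000 → met
7. suspicious-activity review 80 days ago vs limit 90 → met
8. BSA-trained employees 10 ≥ 7 → met
9. agent list absent → not met
10. sanctions-list screening review 26 days ago vs limit 30 → met
11. independent AML audit 48 days ago vs limit 45 → not met
12. BSA training 294 days ago vs limit 270 → not met
Not met: 3 of 12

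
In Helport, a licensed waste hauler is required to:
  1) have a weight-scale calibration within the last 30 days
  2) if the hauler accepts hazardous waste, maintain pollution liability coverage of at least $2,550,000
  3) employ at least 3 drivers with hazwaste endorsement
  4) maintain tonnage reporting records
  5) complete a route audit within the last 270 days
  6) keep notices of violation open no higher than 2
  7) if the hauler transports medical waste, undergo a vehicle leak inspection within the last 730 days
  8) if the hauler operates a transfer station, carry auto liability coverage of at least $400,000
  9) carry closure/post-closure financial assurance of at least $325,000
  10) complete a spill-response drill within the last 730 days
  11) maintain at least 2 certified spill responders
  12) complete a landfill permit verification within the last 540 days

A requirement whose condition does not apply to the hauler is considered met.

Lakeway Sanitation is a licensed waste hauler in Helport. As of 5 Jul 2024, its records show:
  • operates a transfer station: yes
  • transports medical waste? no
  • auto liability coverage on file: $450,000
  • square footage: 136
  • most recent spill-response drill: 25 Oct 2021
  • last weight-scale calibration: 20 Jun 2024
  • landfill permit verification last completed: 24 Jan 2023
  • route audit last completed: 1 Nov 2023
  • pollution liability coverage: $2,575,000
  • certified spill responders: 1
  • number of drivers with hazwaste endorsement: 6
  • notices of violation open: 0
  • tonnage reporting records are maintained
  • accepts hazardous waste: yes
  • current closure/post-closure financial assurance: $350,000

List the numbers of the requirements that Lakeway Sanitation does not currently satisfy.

1. weight-scale calibration 15 days ago vs limit 30 → met
2. condition 'accepts hazardous waste' holds; pollution liability coverage $2,575,000 ≥ $2,550,000 → met
3. drivers with hazwaste endorsement 6 ≥ 3 → met
4. tonnage reporting records present → met
5. route audit 247 days ago vs limit 270 → met
6. notices of violation open 0 ≤ 2 → met
7. condition 'transports medical waste' does not hold → requirement n/a → met
8. condition 'operates a transfer station' holds; auto liability coverage $450,000 ≥ $400,000 → met
9. closure/post-closure financial assurance $350,000 ≥ $325,000 → met
10. spill-response drill 984 days ago vs limit 730 → not met
11. certified spill responders 1 < 2 → not met
12. landfill permit verification 528 days ago vs limit 540 → met
Not met: 10, 11

10, 11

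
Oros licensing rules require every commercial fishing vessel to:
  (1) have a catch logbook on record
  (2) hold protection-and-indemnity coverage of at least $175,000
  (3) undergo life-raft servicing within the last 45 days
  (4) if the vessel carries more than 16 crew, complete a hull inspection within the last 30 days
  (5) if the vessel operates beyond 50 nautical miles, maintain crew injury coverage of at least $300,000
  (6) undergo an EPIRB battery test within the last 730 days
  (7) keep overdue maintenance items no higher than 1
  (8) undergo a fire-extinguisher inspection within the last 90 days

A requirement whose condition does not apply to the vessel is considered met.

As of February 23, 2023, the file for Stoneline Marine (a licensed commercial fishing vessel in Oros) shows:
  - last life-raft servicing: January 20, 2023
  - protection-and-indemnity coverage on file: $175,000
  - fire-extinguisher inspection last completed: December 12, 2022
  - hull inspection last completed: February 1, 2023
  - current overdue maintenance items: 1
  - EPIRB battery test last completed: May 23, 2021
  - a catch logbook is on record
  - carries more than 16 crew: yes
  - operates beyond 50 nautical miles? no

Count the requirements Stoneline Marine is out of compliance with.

1. catch logbook present → met
2. protection-and-indemnity coverage $175,000 ≥ $175,000 → met
3. life-raft servicing 34 days ago vs limit 45 → met
4. condition 'carries more than 16 crew' holds; hull inspection 22 days ago vs limit 30 → met
5. condition 'operates beyond 50 nautical miles' does not hold → requirement n/a → met
6. EPIRB battery test 641 days ago vs limit 730 → met
7. overdue maintenance items 1 ≤ 1 → met
8. fire-extinguisher inspection 73 days ago vs limit 90 → met
Not met: 0 of 8

0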